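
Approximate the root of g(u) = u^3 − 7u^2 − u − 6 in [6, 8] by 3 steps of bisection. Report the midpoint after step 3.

u = 7 gives g = -13, negative; keep [7, 8]
u = 7.5 gives g = 14.625, positive; keep [7, 7.5]
u = 7.25 gives g = -0.109375, negative; keep [7.25, 7.5]

7.25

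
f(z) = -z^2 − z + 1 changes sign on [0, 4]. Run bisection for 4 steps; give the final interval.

m = 2, f(m) = -5 (−); new bracket [0, 2]
m = 1, f(m) = -1 (−); new bracket [0, 1]
m = 0.5, f(m) = 0.25 (+); new bracket [0.5, 1]
m = 0.75, f(m) = -0.3125 (−); new bracket [0.5, 0.75]

[0.5, 0.75]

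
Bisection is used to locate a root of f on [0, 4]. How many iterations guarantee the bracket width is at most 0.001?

12

Width after n steps is 4/2^n. Need 2^n ≥ 4/0.001 = 4000.
2^11 = 2048 < 4000 ≤ 2^12 = 4096, so n = 12.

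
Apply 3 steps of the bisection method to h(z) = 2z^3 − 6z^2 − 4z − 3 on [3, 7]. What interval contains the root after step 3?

[3.5, 4]

h(5) = 77 > 0, so the root lies in [3, 5]
h(4) = 13 > 0, so the root lies in [3, 4]
h(3.5) = -4.75 < 0, so the root lies in [3.5, 4]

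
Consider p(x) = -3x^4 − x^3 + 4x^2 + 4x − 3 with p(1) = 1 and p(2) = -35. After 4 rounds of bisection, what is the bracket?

m = 1.5, p(m) = -6.5625 (−); new bracket [1, 1.5]
m = 1.25, p(m) = -1.027344 (−); new bracket [1, 1.25]
m = 1.125, p(m) = 0.333252 (+); new bracket [1.125, 1.25]
m = 1.1875, p(m) = -0.2496 (−); new bracket [1.125, 1.1875]

[1.125, 1.1875]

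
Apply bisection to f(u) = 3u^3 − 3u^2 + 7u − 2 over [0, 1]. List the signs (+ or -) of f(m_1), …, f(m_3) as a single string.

f(0.5) = 1.125 > 0, so the root lies in [0, 0.5]
f(0.25) = -0.390625 < 0, so the root lies in [0.25, 0.5]
f(0.375) = 0.361328 > 0, so the root lies in [0.25, 0.375]

+-+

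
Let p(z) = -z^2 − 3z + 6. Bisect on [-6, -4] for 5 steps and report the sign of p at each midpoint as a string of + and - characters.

m = -5, p(m) = -4 (−); new bracket [-5, -4]
m = -4.5, p(m) = -0.75 (−); new bracket [-4.5, -4]
m = -4.25, p(m) = 0.6875 (+); new bracket [-4.5, -4.25]
m = -4.375, p(m) = -0.0156 (−); new bracket [-4.375, -4.25]
m = -4.3125, p(m) = 0.3398 (+); new bracket [-4.375, -4.3125]

--+-+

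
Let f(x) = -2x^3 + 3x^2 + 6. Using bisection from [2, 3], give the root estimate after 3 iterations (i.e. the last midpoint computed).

x = 2.5 gives f = -6.5, negative; keep [2, 2.5]
x = 2.25 gives f = -1.59375, negative; keep [2, 2.25]
x = 2.125 gives f = 0.355469, positive; keep [2.125, 2.25]

2.125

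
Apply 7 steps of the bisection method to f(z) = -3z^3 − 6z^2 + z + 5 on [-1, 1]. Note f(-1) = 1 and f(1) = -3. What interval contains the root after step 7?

midpoint 0: f = 5 > 0 → [0, 1]
midpoint 0.5: f = 3.625 > 0 → [0.5, 1]
midpoint 0.75: f = 1.109375 > 0 → [0.75, 1]
midpoint 0.875: f = -0.7285 < 0 → [0.75, 0.875]
midpoint 0.8125: f = 0.2424 > 0 → [0.8125, 0.875]
midpoint 0.84375: f = -0.2298 < 0 → [0.8125, 0.84375]
midpoint 0.828125: f = 0.0096 > 0 → [0.828125, 0.84375]

[0.828125, 0.84375]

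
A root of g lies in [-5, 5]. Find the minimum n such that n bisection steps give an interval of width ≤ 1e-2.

Width after n steps is 10/2^n. Need 2^n ≥ 10/1e-2 = 1000.
2^9 = 512 < 1000 ≤ 2^10 = 1024, so n = 10.

10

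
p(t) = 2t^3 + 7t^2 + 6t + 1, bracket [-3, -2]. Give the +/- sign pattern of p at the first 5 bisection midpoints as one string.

-+---

midpoint -2.5: p = -1.5 < 0 → [-2.5, -2]
midpoint -2.25: p = 0.15625 > 0 → [-2.5, -2.25]
midpoint -2.375: p = -0.558594 < 0 → [-2.375, -2.25]
midpoint -2.3125: p = -0.1743 < 0 → [-2.3125, -2.25]
midpoint -2.28125: p = -0.0025 < 0 → [-2.28125, -2.25]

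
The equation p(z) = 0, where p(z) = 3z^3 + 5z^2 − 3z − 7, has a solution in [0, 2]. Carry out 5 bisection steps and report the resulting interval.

[1.0625, 1.125]

midpoint 1: p = -2 < 0 → [1, 2]
midpoint 1.5: p = 9.875 > 0 → [1, 1.5]
midpoint 1.25: p = 2.921875 > 0 → [1, 1.25]
midpoint 1.125: p = 0.2246 > 0 → [1, 1.125]
midpoint 1.0625: p = -0.9446 < 0 → [1.0625, 1.125]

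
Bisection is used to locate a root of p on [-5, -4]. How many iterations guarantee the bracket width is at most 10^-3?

Width after n steps is 1/2^n. Need 2^n ≥ 1/10^-3 = 1000.
2^9 = 512 < 1000 ≤ 2^10 = 1024, so n = 10.

10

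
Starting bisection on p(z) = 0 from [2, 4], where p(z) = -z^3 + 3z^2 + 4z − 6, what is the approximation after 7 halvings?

z = 3 gives p = 6, positive; keep [3, 4]
z = 3.5 gives p = 1.875, positive; keep [3.5, 4]
z = 3.75 gives p = -1.546875, negative; keep [3.5, 3.75]
z = 3.625 gives p = 0.2871, positive; keep [3.625, 3.75]
z = 3.6875 gives p = -0.5984, negative; keep [3.625, 3.6875]
z = 3.65625 gives p = -0.1479, negative; keep [3.625, 3.65625]
z = 3.640625 gives p = 0.0716, positive; keep [3.640625, 3.65625]

3.640625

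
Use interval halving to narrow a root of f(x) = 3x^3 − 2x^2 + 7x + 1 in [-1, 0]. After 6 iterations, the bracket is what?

m = -0.5, f(m) = -3.375 (−); new bracket [-0.5, 0]
m = -0.25, f(m) = -0.921875 (−); new bracket [-0.25, 0]
m = -0.125, f(m) = 0.087891 (+); new bracket [-0.25, -0.125]
m = -0.1875, f(m) = -0.4026 (−); new bracket [-0.1875, -0.125]
m = -0.15625, f(m) = -0.154 (−); new bracket [-0.15625, -0.125]
m = -0.140625, f(m) = -0.0323 (−); new bracket [-0.140625, -0.125]

[-0.140625, -0.125]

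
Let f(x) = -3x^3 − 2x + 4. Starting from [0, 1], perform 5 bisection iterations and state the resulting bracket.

x = 0.5 gives f = 2.625, positive; keep [0.5, 1]
x = 0.75 gives f = 1.234375, positive; keep [0.75, 1]
x = 0.875 gives f = 0.240234, positive; keep [0.875, 1]
x = 0.9375 gives f = -0.3469, negative; keep [0.875, 0.9375]
x = 0.90625 gives f = -0.0454, negative; keep [0.875, 0.90625]

[0.875, 0.90625]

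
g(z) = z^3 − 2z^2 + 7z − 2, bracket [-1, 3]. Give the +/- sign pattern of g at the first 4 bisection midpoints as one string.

+-+-

midpoint 1: g = 4 > 0 → [-1, 1]
midpoint 0: g = -2 < 0 → [0, 1]
midpoint 0.5: g = 1.125 > 0 → [0, 0.5]
midpoint 0.25: g = -0.3594 < 0 → [0.25, 0.5]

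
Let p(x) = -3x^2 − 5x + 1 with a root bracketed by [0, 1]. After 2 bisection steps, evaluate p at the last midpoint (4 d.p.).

midpoint 0.5: p = -2.25 < 0 → [0, 0.5]
midpoint 0.25: p = -0.4375 < 0 → [0, 0.25]

-0.4375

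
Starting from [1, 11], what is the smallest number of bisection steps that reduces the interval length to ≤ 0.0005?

15

Width after n steps is 10/2^n. Need 2^n ≥ 10/0.0005 = 20000.
2^14 = 16384 < 20000 ≤ 2^15 = 32768, so n = 15.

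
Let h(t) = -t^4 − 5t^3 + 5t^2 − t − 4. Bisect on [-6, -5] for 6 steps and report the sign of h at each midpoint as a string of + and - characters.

m = -5.5, h(m) = 69.5625 (+); new bracket [-6, -5.5]
m = -5.75, h(m) = 24.480469 (+); new bracket [-6, -5.75]
m = -5.875, h(m) = -2.97876 (−); new bracket [-5.875, -5.75]
m = -5.8125, h(m) = 11.1826 (+); new bracket [-5.875, -5.8125]
m = -5.84375, h(m) = 4.2115 (+); new bracket [-5.875, -5.84375]
m = -5.859375, h(m) = 0.644 (+); new bracket [-5.875, -5.859375]

++-+++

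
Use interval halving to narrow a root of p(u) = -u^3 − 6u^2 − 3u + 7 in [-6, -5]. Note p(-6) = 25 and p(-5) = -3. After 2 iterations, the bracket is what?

[-5.25, -5]

m = -5.5, p(m) = 8.375 (+); new bracket [-5.5, -5]
m = -5.25, p(m) = 2.078125 (+); new bracket [-5.25, -5]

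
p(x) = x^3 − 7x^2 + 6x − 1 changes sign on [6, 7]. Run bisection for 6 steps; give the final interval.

p(6.5) = 16.875 > 0, so the root lies in [6, 6.5]
p(6.25) = 7.203125 > 0, so the root lies in [6, 6.25]
p(6.125) = 2.923828 > 0, so the root lies in [6, 6.125]
p(6.0625) = 0.9182 > 0, so the root lies in [6, 6.0625]
p(6.03125) = -0.0517 < 0, so the root lies in [6.03125, 6.0625]
p(6.046875) = 0.4305 > 0, so the root lies in [6.03125, 6.046875]

[6.03125, 6.046875]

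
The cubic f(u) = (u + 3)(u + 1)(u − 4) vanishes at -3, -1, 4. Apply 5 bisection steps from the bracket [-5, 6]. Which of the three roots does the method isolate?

4

u = 0.5 gives f = -18.375, negative; keep [0.5, 6]
u = 3.25 gives f = -19.921875, negative; keep [3.25, 6]
u = 4.625 gives f = 26.806641, positive; keep [3.25, 4.625]
u = 3.9375 gives f = -2.1409, negative; keep [3.9375, 4.625]
u = 4.28125 gives f = 10.8152, positive; keep [3.9375, 4.28125]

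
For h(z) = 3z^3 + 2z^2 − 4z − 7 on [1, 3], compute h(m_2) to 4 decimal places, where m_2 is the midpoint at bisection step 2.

1.6250

m = 2, h(m) = 17 (+); new bracket [1, 2]
m = 1.5, h(m) = 1.625 (+); new bracket [1, 1.5]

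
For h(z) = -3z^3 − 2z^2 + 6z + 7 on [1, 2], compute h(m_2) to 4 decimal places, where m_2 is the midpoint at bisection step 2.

z = 1.5 gives h = 1.375, positive; keep [1.5, 2]
z = 1.75 gives h = -4.703125, negative; keep [1.5, 1.75]

-4.7031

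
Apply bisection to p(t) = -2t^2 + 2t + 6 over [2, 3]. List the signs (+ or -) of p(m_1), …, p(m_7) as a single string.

midpoint 2.5: p = -1.5 < 0 → [2, 2.5]
midpoint 2.25: p = 0.375 > 0 → [2.25, 2.5]
midpoint 2.375: p = -0.53125 < 0 → [2.25, 2.375]
midpoint 2.3125: p = -0.0703 < 0 → [2.25, 2.3125]
midpoint 2.28125: p = 0.1543 > 0 → [2.28125, 2.3125]
midpoint 2.296875: p = 0.0425 > 0 → [2.296875, 2.3125]
midpoint 2.3046875: p = -0.0138 < 0 → [2.296875, 2.3046875]

-+--++-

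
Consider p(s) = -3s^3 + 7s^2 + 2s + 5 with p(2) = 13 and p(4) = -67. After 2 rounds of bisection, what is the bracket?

m = 3, p(m) = -7 (−); new bracket [2, 3]
m = 2.5, p(m) = 6.875 (+); new bracket [2.5, 3]

[2.5, 3]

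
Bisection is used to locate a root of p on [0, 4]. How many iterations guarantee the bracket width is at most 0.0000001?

26

Width after n steps is 4/2^n. Need 2^n ≥ 4/0.0000001 = 40000000.
2^25 = 33554432 < 40000000 ≤ 2^26 = 67108864, so n = 26.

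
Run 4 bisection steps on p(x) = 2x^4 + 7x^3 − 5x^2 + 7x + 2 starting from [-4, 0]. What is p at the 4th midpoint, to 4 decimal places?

-0.1641

m = -2, p(m) = -56 (−); new bracket [-2, 0]
m = -1, p(m) = -15 (−); new bracket [-1, 0]
m = -0.5, p(m) = -3.5 (−); new bracket [-0.5, 0]
m = -0.25, p(m) = -0.1641 (−); new bracket [-0.25, 0]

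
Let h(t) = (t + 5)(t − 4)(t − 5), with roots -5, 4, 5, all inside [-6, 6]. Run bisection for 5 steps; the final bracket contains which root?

-5

midpoint 0: h = 100 > 0 → [-6, 0]
midpoint -3: h = 112 > 0 → [-6, -3]
midpoint -4.5: h = 40.375 > 0 → [-6, -4.5]
midpoint -5.25: h = -23.7031 < 0 → [-5.25, -4.5]
midpoint -4.875: h = 10.9551 > 0 → [-5.25, -4.875]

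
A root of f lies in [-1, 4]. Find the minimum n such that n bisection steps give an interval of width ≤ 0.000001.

Width after n steps is 5/2^n. Need 2^n ≥ 5/0.000001 = 5000000.
2^22 = 4194304 < 5000000 ≤ 2^23 = 8388608, so n = 23.

23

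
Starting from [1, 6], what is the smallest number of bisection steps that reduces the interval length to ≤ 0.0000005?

24

Width after n steps is 5/2^n. Need 2^n ≥ 5/0.0000005 = 10000000.
2^23 = 8388608 < 10000000 ≤ 2^24 = 16777216, so n = 24.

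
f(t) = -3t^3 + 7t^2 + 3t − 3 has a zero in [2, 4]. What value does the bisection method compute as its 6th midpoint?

2.59375

t = 3 gives f = -12, negative; keep [2, 3]
t = 2.5 gives f = 1.375, positive; keep [2.5, 3]
t = 2.75 gives f = -4.203125, negative; keep [2.5, 2.75]
t = 2.625 gives f = -1.1543, negative; keep [2.5, 2.625]
t = 2.5625 gives f = 0.1731, positive; keep [2.5625, 2.625]
t = 2.59375 gives f = -0.4746, negative; keep [2.5625, 2.59375]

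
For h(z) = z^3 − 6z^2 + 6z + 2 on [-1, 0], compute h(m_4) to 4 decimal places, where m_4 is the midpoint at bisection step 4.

-0.4915

h(-0.5) = -2.625 < 0, so the root lies in [-0.5, 0]
h(-0.25) = 0.109375 > 0, so the root lies in [-0.5, -0.25]
h(-0.375) = -1.146484 < 0, so the root lies in [-0.375, -0.25]
h(-0.3125) = -0.4915 < 0, so the root lies in [-0.3125, -0.25]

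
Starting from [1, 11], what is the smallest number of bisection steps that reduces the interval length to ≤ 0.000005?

21

Width after n steps is 10/2^n. Need 2^n ≥ 10/0.000005 = 2000000.
2^20 = 1048576 < 2000000 ≤ 2^21 = 2097152, so n = 21.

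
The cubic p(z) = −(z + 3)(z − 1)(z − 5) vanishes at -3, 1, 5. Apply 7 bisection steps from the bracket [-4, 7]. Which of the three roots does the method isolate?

z = 1.5 gives p = 7.875, positive; keep [1.5, 7]
z = 4.25 gives p = 17.671875, positive; keep [4.25, 7]
z = 5.625 gives p = -24.931641, negative; keep [4.25, 5.625]
z = 4.9375 gives p = 1.9534, positive; keep [4.9375, 5.625]
z = 5.28125 gives p = -9.9715, negative; keep [4.9375, 5.28125]
z = 5.109375 gives p = -3.6449, negative; keep [4.9375, 5.109375]
z = 5.0234375 gives p = -0.7566, negative; keep [4.9375, 5.0234375]

5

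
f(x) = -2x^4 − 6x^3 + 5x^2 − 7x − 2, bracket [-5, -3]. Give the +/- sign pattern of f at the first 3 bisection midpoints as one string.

-++

x = -4 gives f = -22, negative; keep [-4, -3]
x = -3.5 gives f = 40.875, positive; keep [-4, -3.5]
x = -3.75 gives f = 15.460938, positive; keep [-4, -3.75]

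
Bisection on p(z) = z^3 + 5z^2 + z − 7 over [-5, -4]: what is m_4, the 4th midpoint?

z = -4.5 gives p = -1.375, negative; keep [-4.5, -4]
z = -4.25 gives p = 2.296875, positive; keep [-4.5, -4.25]
z = -4.375 gives p = 0.587891, positive; keep [-4.5, -4.375]
z = -4.4375 gives p = -0.3611, negative; keep [-4.4375, -4.375]

-4.4375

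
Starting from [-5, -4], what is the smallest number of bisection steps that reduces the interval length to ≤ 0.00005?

Width after n steps is 1/2^n. Need 2^n ≥ 1/0.00005 = 20000.
2^14 = 16384 < 20000 ≤ 2^15 = 32768, so n = 15.

15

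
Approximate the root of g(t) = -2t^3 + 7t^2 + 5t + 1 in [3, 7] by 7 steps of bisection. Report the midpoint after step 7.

m = 5, g(m) = -49 (−); new bracket [3, 5]
m = 4, g(m) = 5 (+); new bracket [4, 5]
m = 4.5, g(m) = -17 (−); new bracket [4, 4.5]
m = 4.25, g(m) = -4.8438 (−); new bracket [4, 4.25]
m = 4.125, g(m) = 0.3555 (+); new bracket [4.125, 4.25]
m = 4.1875, g(m) = -2.1733 (−); new bracket [4.125, 4.1875]
m = 4.15625, g(m) = -0.8914 (−); new bracket [4.125, 4.15625]

4.15625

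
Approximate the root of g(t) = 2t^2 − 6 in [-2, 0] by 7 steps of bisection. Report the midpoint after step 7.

g(-1) = -4 < 0, so the root lies in [-2, -1]
g(-1.5) = -1.5 < 0, so the root lies in [-2, -1.5]
g(-1.75) = 0.125 > 0, so the root lies in [-1.75, -1.5]
g(-1.625) = -0.7188 < 0, so the root lies in [-1.75, -1.625]
g(-1.6875) = -0.3047 < 0, so the root lies in [-1.75, -1.6875]
g(-1.71875) = -0.0918 < 0, so the root lies in [-1.75, -1.71875]
g(-1.734375) = 0.0161 > 0, so the root lies in [-1.734375, -1.71875]

-1.734375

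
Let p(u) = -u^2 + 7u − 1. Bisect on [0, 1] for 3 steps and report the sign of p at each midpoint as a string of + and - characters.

u = 0.5 gives p = 2.25, positive; keep [0, 0.5]
u = 0.25 gives p = 0.6875, positive; keep [0, 0.25]
u = 0.125 gives p = -0.140625, negative; keep [0.125, 0.25]

++-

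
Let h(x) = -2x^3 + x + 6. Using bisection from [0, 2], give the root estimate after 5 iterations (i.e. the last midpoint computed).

x = 1 gives h = 5, positive; keep [1, 2]
x = 1.5 gives h = 0.75, positive; keep [1.5, 2]
x = 1.75 gives h = -2.96875, negative; keep [1.5, 1.75]
x = 1.625 gives h = -0.957, negative; keep [1.5, 1.625]
x = 1.5625 gives h = -0.0669, negative; keep [1.5, 1.5625]

1.5625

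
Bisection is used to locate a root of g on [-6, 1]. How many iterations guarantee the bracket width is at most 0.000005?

21

Width after n steps is 7/2^n. Need 2^n ≥ 7/0.000005 = 1400000.
2^20 = 1048576 < 1400000 ≤ 2^21 = 2097152, so n = 21.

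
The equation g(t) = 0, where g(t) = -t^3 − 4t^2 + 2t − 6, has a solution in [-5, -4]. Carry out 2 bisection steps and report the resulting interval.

g(-4.5) = -4.875 < 0, so the root lies in [-5, -4.5]
g(-4.75) = 1.421875 > 0, so the root lies in [-4.75, -4.5]

[-4.75, -4.5]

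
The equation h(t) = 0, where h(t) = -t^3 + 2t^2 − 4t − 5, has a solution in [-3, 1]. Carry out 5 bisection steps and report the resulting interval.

[-0.875, -0.75]

m = -1, h(m) = 2 (+); new bracket [-1, 1]
m = 0, h(m) = -5 (−); new bracket [-1, 0]
m = -0.5, h(m) = -2.375 (−); new bracket [-1, -0.5]
m = -0.75, h(m) = -0.4531 (−); new bracket [-1, -0.75]
m = -0.875, h(m) = 0.7012 (+); new bracket [-0.875, -0.75]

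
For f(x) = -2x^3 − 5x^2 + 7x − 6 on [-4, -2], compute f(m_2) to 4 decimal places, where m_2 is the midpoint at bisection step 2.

-6.0000

m = -3, f(m) = -18 (−); new bracket [-4, -3]
m = -3.5, f(m) = -6 (−); new bracket [-4, -3.5]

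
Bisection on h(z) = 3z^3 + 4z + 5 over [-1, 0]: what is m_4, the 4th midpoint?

-0.8125

z = -0.5 gives h = 2.625, positive; keep [-1, -0.5]
z = -0.75 gives h = 0.734375, positive; keep [-1, -0.75]
z = -0.875 gives h = -0.509766, negative; keep [-0.875, -0.75]
z = -0.8125 gives h = 0.1409, positive; keep [-0.875, -0.8125]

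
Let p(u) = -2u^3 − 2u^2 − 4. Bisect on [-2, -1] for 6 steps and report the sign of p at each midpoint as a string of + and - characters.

midpoint -1.5: p = -1.75 < 0 → [-2, -1.5]
midpoint -1.75: p = 0.59375 > 0 → [-1.75, -1.5]
midpoint -1.625: p = -0.699219 < 0 → [-1.75, -1.625]
midpoint -1.6875: p = -0.0845 < 0 → [-1.75, -1.6875]
midpoint -1.71875: p = 0.2465 > 0 → [-1.71875, -1.6875]
midpoint -1.703125: p = 0.079 > 0 → [-1.703125, -1.6875]

-+--++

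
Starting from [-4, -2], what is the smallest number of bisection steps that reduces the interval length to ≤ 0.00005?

Width after n steps is 2/2^n. Need 2^n ≥ 2/0.00005 = 40000.
2^15 = 32768 < 40000 ≤ 2^16 = 65536, so n = 16.

16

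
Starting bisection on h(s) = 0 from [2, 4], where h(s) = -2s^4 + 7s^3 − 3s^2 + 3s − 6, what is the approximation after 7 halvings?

h(3) = 3 > 0, so the root lies in [3, 4]
h(3.5) = -32.25 < 0, so the root lies in [3, 3.5]
h(3.25) = -10.773438 < 0, so the root lies in [3, 3.25]
h(3.125) = -3.0337 < 0, so the root lies in [3, 3.125]
h(3.0625) = 0.1833 > 0, so the root lies in [3.0625, 3.125]
h(3.09375) = -1.3735 < 0, so the root lies in [3.0625, 3.09375]
h(3.078125) = -0.5824 < 0, so the root lies in [3.0625, 3.078125]

3.078125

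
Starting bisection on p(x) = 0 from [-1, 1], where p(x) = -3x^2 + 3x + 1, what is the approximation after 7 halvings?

-0.265625

p(0) = 1 > 0, so the root lies in [-1, 0]
p(-0.5) = -1.25 < 0, so the root lies in [-0.5, 0]
p(-0.25) = 0.0625 > 0, so the root lies in [-0.5, -0.25]
p(-0.375) = -0.5469 < 0, so the root lies in [-0.375, -0.25]
p(-0.3125) = -0.2305 < 0, so the root lies in [-0.3125, -0.25]
p(-0.28125) = -0.0811 < 0, so the root lies in [-0.28125, -0.25]
p(-0.265625) = -0.0085 < 0, so the root lies in [-0.265625, -0.25]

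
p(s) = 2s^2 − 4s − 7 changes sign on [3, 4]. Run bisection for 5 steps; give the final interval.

s = 3.5 gives p = 3.5, positive; keep [3, 3.5]
s = 3.25 gives p = 1.125, positive; keep [3, 3.25]
s = 3.125 gives p = 0.03125, positive; keep [3, 3.125]
s = 3.0625 gives p = -0.4922, negative; keep [3.0625, 3.125]
s = 3.09375 gives p = -0.2324, negative; keep [3.09375, 3.125]

[3.09375, 3.125]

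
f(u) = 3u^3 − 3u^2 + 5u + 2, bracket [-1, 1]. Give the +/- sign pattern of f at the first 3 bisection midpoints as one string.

u = 0 gives f = 2, positive; keep [-1, 0]
u = -0.5 gives f = -1.625, negative; keep [-0.5, 0]
u = -0.25 gives f = 0.515625, positive; keep [-0.5, -0.25]

+-+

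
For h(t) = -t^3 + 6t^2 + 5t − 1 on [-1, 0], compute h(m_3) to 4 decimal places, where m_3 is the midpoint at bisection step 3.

midpoint -0.5: h = -1.875 < 0 → [-1, -0.5]
midpoint -0.75: h = -0.953125 < 0 → [-1, -0.75]
midpoint -0.875: h = -0.111328 < 0 → [-1, -0.875]

-0.1113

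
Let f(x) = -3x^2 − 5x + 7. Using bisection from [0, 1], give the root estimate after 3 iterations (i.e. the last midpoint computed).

midpoint 0.5: f = 3.75 > 0 → [0.5, 1]
midpoint 0.75: f = 1.5625 > 0 → [0.75, 1]
midpoint 0.875: f = 0.328125 > 0 → [0.875, 1]

0.875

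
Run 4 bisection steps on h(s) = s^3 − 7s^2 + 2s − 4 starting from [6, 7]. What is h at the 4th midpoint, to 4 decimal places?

0.9231

m = 6.5, h(m) = -12.125 (−); new bracket [6.5, 7]
m = 6.75, h(m) = -1.890625 (−); new bracket [6.75, 7]
m = 6.875, h(m) = 3.841797 (+); new bracket [6.75, 6.875]
m = 6.8125, h(m) = 0.9231 (+); new bracket [6.75, 6.8125]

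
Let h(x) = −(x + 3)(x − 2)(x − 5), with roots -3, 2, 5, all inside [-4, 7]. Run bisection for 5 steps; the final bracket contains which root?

-3

x = 1.5 gives h = -7.875, negative; keep [-4, 1.5]
x = -1.25 gives h = -35.546875, negative; keep [-4, -1.25]
x = -2.625 gives h = -13.224609, negative; keep [-4, -2.625]
x = -3.3125 gives h = 13.8, positive; keep [-3.3125, -2.625]
x = -2.96875 gives h = -1.2373, negative; keep [-3.3125, -2.96875]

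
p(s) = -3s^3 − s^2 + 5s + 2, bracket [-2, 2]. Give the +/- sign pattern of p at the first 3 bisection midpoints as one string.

++-

p(0) = 2 > 0, so the root lies in [0, 2]
p(1) = 3 > 0, so the root lies in [1, 2]
p(1.5) = -2.875 < 0, so the root lies in [1, 1.5]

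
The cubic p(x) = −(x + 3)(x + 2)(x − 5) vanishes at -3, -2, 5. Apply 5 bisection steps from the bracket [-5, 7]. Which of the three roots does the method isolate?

midpoint 1: p = 48 > 0 → [1, 7]
midpoint 4: p = 42 > 0 → [4, 7]
midpoint 5.5: p = -31.875 < 0 → [4, 5.5]
midpoint 4.75: p = 13.0781 > 0 → [4.75, 5.5]
midpoint 5.125: p = -7.2363 < 0 → [4.75, 5.125]

5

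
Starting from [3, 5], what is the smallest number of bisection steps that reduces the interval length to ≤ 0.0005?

12

Width after n steps is 2/2^n. Need 2^n ≥ 2/0.0005 = 4000.
2^11 = 2048 < 4000 ≤ 2^12 = 4096, so n = 12.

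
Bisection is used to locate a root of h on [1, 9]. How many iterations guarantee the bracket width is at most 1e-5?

20

Width after n steps is 8/2^n. Need 2^n ≥ 8/1e-5 = 800000.
2^19 = 524288 < 800000 ≤ 2^20 = 1048576, so n = 20.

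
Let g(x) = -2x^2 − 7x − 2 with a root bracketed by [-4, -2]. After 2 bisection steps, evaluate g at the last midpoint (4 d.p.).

-2.0000

midpoint -3: g = 1 > 0 → [-4, -3]
midpoint -3.5: g = -2 < 0 → [-3.5, -3]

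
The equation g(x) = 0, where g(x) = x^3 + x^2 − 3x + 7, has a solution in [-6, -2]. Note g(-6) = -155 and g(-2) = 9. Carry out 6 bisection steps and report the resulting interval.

x = -4 gives g = -29, negative; keep [-4, -2]
x = -3 gives g = -2, negative; keep [-3, -2]
x = -2.5 gives g = 5.125, positive; keep [-3, -2.5]
x = -2.75 gives g = 2.0156, positive; keep [-3, -2.75]
x = -2.875 gives g = 0.127, positive; keep [-3, -2.875]
x = -2.9375 gives g = -0.906, negative; keep [-2.9375, -2.875]

[-2.9375, -2.875]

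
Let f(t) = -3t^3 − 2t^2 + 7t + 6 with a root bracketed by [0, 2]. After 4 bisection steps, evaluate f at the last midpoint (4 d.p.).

-0.7793

m = 1, f(m) = 8 (+); new bracket [1, 2]
m = 1.5, f(m) = 1.875 (+); new bracket [1.5, 2]
m = 1.75, f(m) = -3.953125 (−); new bracket [1.5, 1.75]
m = 1.625, f(m) = -0.7793 (−); new bracket [1.5, 1.625]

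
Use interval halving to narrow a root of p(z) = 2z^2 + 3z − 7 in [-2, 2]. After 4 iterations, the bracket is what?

[1.25, 1.5]

z = 0 gives p = -7, negative; keep [0, 2]
z = 1 gives p = -2, negative; keep [1, 2]
z = 1.5 gives p = 2, positive; keep [1, 1.5]
z = 1.25 gives p = -0.125, negative; keep [1.25, 1.5]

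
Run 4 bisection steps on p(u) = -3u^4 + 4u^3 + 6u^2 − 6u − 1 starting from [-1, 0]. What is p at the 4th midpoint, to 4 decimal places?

0.3059

m = -0.5, p(m) = 2.8125 (+); new bracket [-0.5, 0]
m = -0.25, p(m) = 0.800781 (+); new bracket [-0.25, 0]
m = -0.125, p(m) = -0.164795 (−); new bracket [-0.25, -0.125]
m = -0.1875, p(m) = 0.3059 (+); new bracket [-0.1875, -0.125]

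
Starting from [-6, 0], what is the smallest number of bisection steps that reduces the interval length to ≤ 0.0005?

14

Width after n steps is 6/2^n. Need 2^n ≥ 6/0.0005 = 12000.
2^13 = 8192 < 12000 ≤ 2^14 = 16384, so n = 14.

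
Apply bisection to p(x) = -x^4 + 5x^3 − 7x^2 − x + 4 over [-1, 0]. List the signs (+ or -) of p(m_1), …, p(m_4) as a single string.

midpoint -0.5: p = 2.0625 > 0 → [-1, -0.5]
midpoint -0.75: p = -1.613281 < 0 → [-0.75, -0.5]
midpoint -0.625: p = 0.517334 > 0 → [-0.75, -0.625]
midpoint -0.6875: p = -0.4693 < 0 → [-0.6875, -0.625]

+-+-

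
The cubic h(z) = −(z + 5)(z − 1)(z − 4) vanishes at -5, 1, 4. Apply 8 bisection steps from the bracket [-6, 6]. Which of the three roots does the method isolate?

-5

m = 0, h(m) = -20 (−); new bracket [-6, 0]
m = -3, h(m) = -56 (−); new bracket [-6, -3]
m = -4.5, h(m) = -23.375 (−); new bracket [-6, -4.5]
m = -5.25, h(m) = 14.4531 (+); new bracket [-5.25, -4.5]
m = -4.875, h(m) = -6.5176 (−); new bracket [-5.25, -4.875]
m = -5.0625, h(m) = 3.4338 (+); new bracket [-5.0625, -4.875]
m = -4.96875, h(m) = -1.6729 (−); new bracket [-5.0625, -4.96875]
m = -5.015625, h(m) = 0.8474 (+); new bracket [-5.015625, -4.96875]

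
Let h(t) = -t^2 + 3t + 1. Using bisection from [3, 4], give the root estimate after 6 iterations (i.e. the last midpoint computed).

3.296875

h(3.5) = -0.75 < 0, so the root lies in [3, 3.5]
h(3.25) = 0.1875 > 0, so the root lies in [3.25, 3.5]
h(3.375) = -0.265625 < 0, so the root lies in [3.25, 3.375]
h(3.3125) = -0.0352 < 0, so the root lies in [3.25, 3.3125]
h(3.28125) = 0.0771 > 0, so the root lies in [3.28125, 3.3125]
h(3.296875) = 0.0212 > 0, so the root lies in [3.296875, 3.3125]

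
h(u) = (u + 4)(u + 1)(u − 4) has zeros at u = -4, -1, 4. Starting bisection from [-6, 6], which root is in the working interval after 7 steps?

4

m = 0, h(m) = -16 (−); new bracket [0, 6]
m = 3, h(m) = -28 (−); new bracket [3, 6]
m = 4.5, h(m) = 23.375 (+); new bracket [3, 4.5]
m = 3.75, h(m) = -9.2031 (−); new bracket [3.75, 4.5]
m = 4.125, h(m) = 5.2051 (+); new bracket [3.75, 4.125]
m = 3.9375, h(m) = -2.4495 (−); new bracket [3.9375, 4.125]
m = 4.03125, h(m) = 1.2627 (+); new bracket [3.9375, 4.03125]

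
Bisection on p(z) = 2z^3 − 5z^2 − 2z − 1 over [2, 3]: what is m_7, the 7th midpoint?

p(2.5) = -6 < 0, so the root lies in [2.5, 3]
p(2.75) = -2.71875 < 0, so the root lies in [2.75, 3]
p(2.875) = -0.550781 < 0, so the root lies in [2.875, 3]
p(2.9375) = 0.6753 > 0, so the root lies in [2.875, 2.9375]
p(2.90625) = 0.0501 > 0, so the root lies in [2.875, 2.90625]
p(2.890625) = -0.2533 < 0, so the root lies in [2.890625, 2.90625]
p(2.8984375) = -0.1024 < 0, so the root lies in [2.8984375, 2.90625]

2.8984375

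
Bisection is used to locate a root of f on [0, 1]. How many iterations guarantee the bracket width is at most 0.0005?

Width after n steps is 1/2^n. Need 2^n ≥ 1/0.0005 = 2000.
2^10 = 1024 < 2000 ≤ 2^11 = 2048, so n = 11.

11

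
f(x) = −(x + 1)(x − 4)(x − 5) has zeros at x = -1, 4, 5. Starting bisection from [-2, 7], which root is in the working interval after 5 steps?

midpoint 2.5: f = -13.125 < 0 → [-2, 2.5]
midpoint 0.25: f = -22.265625 < 0 → [-2, 0.25]
midpoint -0.875: f = -3.580078 < 0 → [-2, -0.875]
midpoint -1.4375: f = 15.3142 > 0 → [-1.4375, -0.875]
midpoint -1.15625: f = 4.9599 > 0 → [-1.15625, -0.875]

-1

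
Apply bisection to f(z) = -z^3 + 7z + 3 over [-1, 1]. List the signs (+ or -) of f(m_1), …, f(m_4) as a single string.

m = 0, f(m) = 3 (+); new bracket [-1, 0]
m = -0.5, f(m) = -0.375 (−); new bracket [-0.5, 0]
m = -0.25, f(m) = 1.265625 (+); new bracket [-0.5, -0.25]
m = -0.375, f(m) = 0.4277 (+); new bracket [-0.5, -0.375]

+-++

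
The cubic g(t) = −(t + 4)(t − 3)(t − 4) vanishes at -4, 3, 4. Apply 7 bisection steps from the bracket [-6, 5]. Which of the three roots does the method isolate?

midpoint -0.5: g = -55.125 < 0 → [-6, -0.5]
midpoint -3.25: g = -33.984375 < 0 → [-6, -3.25]
midpoint -4.625: g = 41.103516 > 0 → [-4.625, -3.25]
midpoint -3.9375: g = -3.4417 < 0 → [-4.625, -3.9375]
midpoint -4.28125: g = 16.9588 > 0 → [-4.28125, -3.9375]
midpoint -4.109375: g = 6.3058 > 0 → [-4.109375, -3.9375]
midpoint -4.0234375: g = 1.3208 > 0 → [-4.0234375, -3.9375]

-4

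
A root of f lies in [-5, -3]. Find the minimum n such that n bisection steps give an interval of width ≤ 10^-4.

15

Width after n steps is 2/2^n. Need 2^n ≥ 2/10^-4 = 20000.
2^14 = 16384 < 20000 ≤ 2^15 = 32768, so n = 15.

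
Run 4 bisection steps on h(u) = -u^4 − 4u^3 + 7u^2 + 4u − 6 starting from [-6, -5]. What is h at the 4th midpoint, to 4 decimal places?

h(-5.5) = -65.8125 < 0, so the root lies in [-5.5, -5]
h(-5.25) = -14.941406 < 0, so the root lies in [-5.25, -5]
h(-5.125) = 5.921631 > 0, so the root lies in [-5.25, -5.125]
h(-5.1875) = -4.1497 < 0, so the root lies in [-5.1875, -5.125]

-4.1497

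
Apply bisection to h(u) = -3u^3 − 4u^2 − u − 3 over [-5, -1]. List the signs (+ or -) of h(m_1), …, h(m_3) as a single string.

u = -3 gives h = 45, positive; keep [-3, -1]
u = -2 gives h = 7, positive; keep [-2, -1]
u = -1.5 gives h = -0.375, negative; keep [-2, -1.5]

++-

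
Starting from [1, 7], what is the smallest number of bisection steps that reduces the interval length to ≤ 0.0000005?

24

Width after n steps is 6/2^n. Need 2^n ≥ 6/0.0000005 = 12000000.
2^23 = 8388608 < 12000000 ≤ 2^24 = 16777216, so n = 24.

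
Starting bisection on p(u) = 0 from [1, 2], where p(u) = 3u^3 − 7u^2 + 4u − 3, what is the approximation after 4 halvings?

m = 1.5, p(m) = -2.625 (−); new bracket [1.5, 2]
m = 1.75, p(m) = -1.359375 (−); new bracket [1.75, 2]
m = 1.875, p(m) = -0.333984 (−); new bracket [1.875, 2]
m = 1.9375, p(m) = 0.2922 (+); new bracket [1.875, 1.9375]

1.9375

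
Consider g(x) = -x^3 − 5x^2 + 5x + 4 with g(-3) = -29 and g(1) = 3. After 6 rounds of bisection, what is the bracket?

m = -1, g(m) = -5 (−); new bracket [-1, 1]
m = 0, g(m) = 4 (+); new bracket [-1, 0]
m = -0.5, g(m) = 0.375 (+); new bracket [-1, -0.5]
m = -0.75, g(m) = -2.1406 (−); new bracket [-0.75, -0.5]
m = -0.625, g(m) = -0.834 (−); new bracket [-0.625, -0.5]
m = -0.5625, g(m) = -0.2166 (−); new bracket [-0.5625, -0.5]

[-0.5625, -0.5]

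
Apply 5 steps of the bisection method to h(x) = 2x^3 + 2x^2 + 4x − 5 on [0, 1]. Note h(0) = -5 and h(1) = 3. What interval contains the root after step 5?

[0.75, 0.78125]

midpoint 0.5: h = -2.25 < 0 → [0.5, 1]
midpoint 0.75: h = -0.03125 < 0 → [0.75, 1]
midpoint 0.875: h = 1.371094 > 0 → [0.75, 0.875]
midpoint 0.8125: h = 0.6431 > 0 → [0.75, 0.8125]
midpoint 0.78125: h = 0.2994 > 0 → [0.75, 0.78125]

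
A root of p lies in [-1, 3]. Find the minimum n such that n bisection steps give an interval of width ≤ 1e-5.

Width after n steps is 4/2^n. Need 2^n ≥ 4/1e-5 = 400000.
2^18 = 262144 < 400000 ≤ 2^19 = 524288, so n = 19.

19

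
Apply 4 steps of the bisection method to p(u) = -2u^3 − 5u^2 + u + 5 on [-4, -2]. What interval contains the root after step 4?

m = -3, p(m) = 11 (+); new bracket [-3, -2]
m = -2.5, p(m) = 2.5 (+); new bracket [-2.5, -2]
m = -2.25, p(m) = 0.21875 (+); new bracket [-2.25, -2]
m = -2.125, p(m) = -0.5117 (−); new bracket [-2.25, -2.125]

[-2.25, -2.125]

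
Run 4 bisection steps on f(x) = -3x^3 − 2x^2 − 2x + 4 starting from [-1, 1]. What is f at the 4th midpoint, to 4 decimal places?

f(0) = 4 > 0, so the root lies in [0, 1]
f(0.5) = 2.125 > 0, so the root lies in [0.5, 1]
f(0.75) = 0.109375 > 0, so the root lies in [0.75, 1]
f(0.875) = -1.291 < 0, so the root lies in [0.75, 0.875]

-1.2910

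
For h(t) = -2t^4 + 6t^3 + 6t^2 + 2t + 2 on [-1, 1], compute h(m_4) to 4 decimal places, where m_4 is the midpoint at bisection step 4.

midpoint 0: h = 2 > 0 → [-1, 0]
midpoint -0.5: h = 1.625 > 0 → [-1, -0.5]
midpoint -0.75: h = 0.710938 > 0 → [-1, -0.75]
midpoint -0.875: h = -0.3481 < 0 → [-0.875, -0.75]

-0.3481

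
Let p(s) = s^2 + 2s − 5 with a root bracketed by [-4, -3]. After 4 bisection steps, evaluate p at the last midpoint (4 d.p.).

-0.0586

midpoint -3.5: p = 0.25 > 0 → [-3.5, -3]
midpoint -3.25: p = -0.9375 < 0 → [-3.5, -3.25]
midpoint -3.375: p = -0.359375 < 0 → [-3.5, -3.375]
midpoint -3.4375: p = -0.0586 < 0 → [-3.5, -3.4375]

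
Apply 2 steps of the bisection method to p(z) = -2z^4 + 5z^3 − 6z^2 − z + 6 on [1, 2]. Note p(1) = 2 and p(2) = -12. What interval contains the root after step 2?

p(1.5) = -2.25 < 0, so the root lies in [1, 1.5]
p(1.25) = 0.257812 > 0, so the root lies in [1.25, 1.5]

[1.25, 1.5]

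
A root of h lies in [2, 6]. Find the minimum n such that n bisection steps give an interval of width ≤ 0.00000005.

Width after n steps is 4/2^n. Need 2^n ≥ 4/0.00000005 = 80000000.
2^26 = 67108864 < 80000000 ≤ 2^27 = 134217728, so n = 27.

27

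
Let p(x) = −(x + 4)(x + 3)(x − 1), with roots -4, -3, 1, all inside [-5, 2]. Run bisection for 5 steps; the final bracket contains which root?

m = -1.5, p(m) = 9.375 (+); new bracket [-1.5, 2]
m = 0.25, p(m) = 10.359375 (+); new bracket [0.25, 2]
m = 1.125, p(m) = -2.642578 (−); new bracket [0.25, 1.125]
m = 0.6875, p(m) = 5.4016 (+); new bracket [0.6875, 1.125]
m = 0.90625, p(m) = 1.7967 (+); new bracket [0.90625, 1.125]

1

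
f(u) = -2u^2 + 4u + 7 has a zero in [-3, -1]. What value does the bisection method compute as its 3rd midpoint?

-1.25

f(-2) = -9 < 0, so the root lies in [-2, -1]
f(-1.5) = -3.5 < 0, so the root lies in [-1.5, -1]
f(-1.25) = -1.125 < 0, so the root lies in [-1.25, -1]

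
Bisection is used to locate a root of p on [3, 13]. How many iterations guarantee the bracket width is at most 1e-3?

14

Width after n steps is 10/2^n. Need 2^n ≥ 10/1e-3 = 10000.
2^13 = 8192 < 10000 ≤ 2^14 = 16384, so n = 14.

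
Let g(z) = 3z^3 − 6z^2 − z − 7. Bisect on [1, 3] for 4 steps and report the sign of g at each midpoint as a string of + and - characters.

midpoint 2: g = -9 < 0 → [2, 3]
midpoint 2.5: g = -0.125 < 0 → [2.5, 3]
midpoint 2.75: g = 7.265625 > 0 → [2.5, 2.75]
midpoint 2.625: g = 3.2949 > 0 → [2.5, 2.625]

--++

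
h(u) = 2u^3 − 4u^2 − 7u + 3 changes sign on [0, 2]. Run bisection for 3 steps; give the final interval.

[0.25, 0.5]

h(1) = -6 < 0, so the root lies in [0, 1]
h(0.5) = -1.25 < 0, so the root lies in [0, 0.5]
h(0.25) = 1.03125 > 0, so the root lies in [0.25, 0.5]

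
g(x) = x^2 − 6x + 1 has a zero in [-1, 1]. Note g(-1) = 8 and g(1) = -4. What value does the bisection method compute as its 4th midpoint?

0.125

x = 0 gives g = 1, positive; keep [0, 1]
x = 0.5 gives g = -1.75, negative; keep [0, 0.5]
x = 0.25 gives g = -0.4375, negative; keep [0, 0.25]
x = 0.125 gives g = 0.2656, positive; keep [0.125, 0.25]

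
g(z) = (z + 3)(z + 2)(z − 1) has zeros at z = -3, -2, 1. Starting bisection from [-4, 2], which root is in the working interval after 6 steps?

1

m = -1, g(m) = -4 (−); new bracket [-1, 2]
m = 0.5, g(m) = -4.375 (−); new bracket [0.5, 2]
m = 1.25, g(m) = 3.453125 (+); new bracket [0.5, 1.25]
m = 0.875, g(m) = -1.3926 (−); new bracket [0.875, 1.25]
m = 1.0625, g(m) = 0.7776 (+); new bracket [0.875, 1.0625]
m = 0.96875, g(m) = -0.3682 (−); new bracket [0.96875, 1.0625]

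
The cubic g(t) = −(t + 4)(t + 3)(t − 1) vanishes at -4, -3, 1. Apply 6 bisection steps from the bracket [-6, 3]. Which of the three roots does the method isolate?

1

g(-1.5) = 9.375 > 0, so the root lies in [-1.5, 3]
g(0.75) = 4.453125 > 0, so the root lies in [0.75, 3]
g(1.875) = -25.060547 < 0, so the root lies in [0.75, 1.875]
g(1.3125) = -7.1594 < 0, so the root lies in [0.75, 1.3125]
g(1.03125) = -0.6338 < 0, so the root lies in [0.75, 1.03125]
g(0.890625) = 2.0811 > 0, so the root lies in [0.890625, 1.03125]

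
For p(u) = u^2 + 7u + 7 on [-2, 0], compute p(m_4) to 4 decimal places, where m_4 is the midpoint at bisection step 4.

u = -1 gives p = 1, positive; keep [-2, -1]
u = -1.5 gives p = -1.25, negative; keep [-1.5, -1]
u = -1.25 gives p = -0.1875, negative; keep [-1.25, -1]
u = -1.125 gives p = 0.3906, positive; keep [-1.25, -1.125]

0.3906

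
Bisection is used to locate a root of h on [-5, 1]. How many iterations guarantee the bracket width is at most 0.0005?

14

Width after n steps is 6/2^n. Need 2^n ≥ 6/0.0005 = 12000.
2^13 = 8192 < 12000 ≤ 2^14 = 16384, so n = 14.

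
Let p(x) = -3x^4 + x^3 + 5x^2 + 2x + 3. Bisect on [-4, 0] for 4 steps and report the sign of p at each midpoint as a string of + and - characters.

x = -2 gives p = -37, negative; keep [-2, 0]
x = -1 gives p = 2, positive; keep [-2, -1]
x = -1.5 gives p = -7.3125, negative; keep [-1.5, -1]
x = -1.25 gives p = -0.9648, negative; keep [-1.25, -1]

-+--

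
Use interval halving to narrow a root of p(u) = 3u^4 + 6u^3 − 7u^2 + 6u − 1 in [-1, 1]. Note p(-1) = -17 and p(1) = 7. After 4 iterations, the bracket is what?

[0.125, 0.25]

p(0) = -1 < 0, so the root lies in [0, 1]
p(0.5) = 1.1875 > 0, so the root lies in [0, 0.5]
p(0.25) = 0.167969 > 0, so the root lies in [0, 0.25]
p(0.125) = -0.3469 < 0, so the root lies in [0.125, 0.25]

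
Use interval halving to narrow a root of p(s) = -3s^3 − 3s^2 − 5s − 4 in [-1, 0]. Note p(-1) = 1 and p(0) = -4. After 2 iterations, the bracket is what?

s = -0.5 gives p = -1.875, negative; keep [-1, -0.5]
s = -0.75 gives p = -0.671875, negative; keep [-1, -0.75]

[-1, -0.75]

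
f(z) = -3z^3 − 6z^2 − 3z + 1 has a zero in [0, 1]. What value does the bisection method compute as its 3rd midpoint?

0.125

m = 0.5, f(m) = -2.375 (−); new bracket [0, 0.5]
m = 0.25, f(m) = -0.171875 (−); new bracket [0, 0.25]
m = 0.125, f(m) = 0.525391 (+); new bracket [0.125, 0.25]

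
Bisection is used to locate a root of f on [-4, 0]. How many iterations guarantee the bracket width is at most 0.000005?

Width after n steps is 4/2^n. Need 2^n ≥ 4/0.000005 = 800000.
2^19 = 524288 < 800000 ≤ 2^20 = 1048576, so n = 20.

20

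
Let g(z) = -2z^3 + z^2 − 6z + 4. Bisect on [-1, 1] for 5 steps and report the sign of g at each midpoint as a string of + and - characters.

midpoint 0: g = 4 > 0 → [0, 1]
midpoint 0.5: g = 1 > 0 → [0.5, 1]
midpoint 0.75: g = -0.78125 < 0 → [0.5, 0.75]
midpoint 0.625: g = 0.1523 > 0 → [0.625, 0.75]
midpoint 0.6875: g = -0.3022 < 0 → [0.625, 0.6875]

++-+-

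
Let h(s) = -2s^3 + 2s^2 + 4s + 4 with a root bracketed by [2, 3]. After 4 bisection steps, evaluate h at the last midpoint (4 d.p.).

h(2.5) = -4.75 < 0, so the root lies in [2, 2.5]
h(2.25) = 0.34375 > 0, so the root lies in [2.25, 2.5]
h(2.375) = -2.011719 < 0, so the root lies in [2.25, 2.375]
h(2.3125) = -0.7876 < 0, so the root lies in [2.25, 2.3125]

-0.7876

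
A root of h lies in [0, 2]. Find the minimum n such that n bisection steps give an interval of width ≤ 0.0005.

12

Width after n steps is 2/2^n. Need 2^n ≥ 2/0.0005 = 4000.
2^11 = 2048 < 4000 ≤ 2^12 = 4096, so n = 12.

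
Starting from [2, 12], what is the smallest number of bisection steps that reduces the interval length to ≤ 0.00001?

20

Width after n steps is 10/2^n. Need 2^n ≥ 10/0.00001 = 1000000.
2^19 = 524288 < 1000000 ≤ 2^20 = 1048576, so n = 20.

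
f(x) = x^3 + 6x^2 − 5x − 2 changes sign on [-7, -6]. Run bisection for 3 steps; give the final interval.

[-6.75, -6.625]

midpoint -6.5: f = 9.375 > 0 → [-7, -6.5]
midpoint -6.75: f = -2.421875 < 0 → [-6.75, -6.5]
midpoint -6.625: f = 3.693359 > 0 → [-6.75, -6.625]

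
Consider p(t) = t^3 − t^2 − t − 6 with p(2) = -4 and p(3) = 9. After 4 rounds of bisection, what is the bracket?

[2.375, 2.4375]

t = 2.5 gives p = 0.875, positive; keep [2, 2.5]
t = 2.25 gives p = -1.921875, negative; keep [2.25, 2.5]
t = 2.375 gives p = -0.619141, negative; keep [2.375, 2.5]
t = 2.4375 gives p = 0.1033, positive; keep [2.375, 2.4375]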